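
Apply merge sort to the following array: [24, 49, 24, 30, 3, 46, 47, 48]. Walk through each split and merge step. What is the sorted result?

Merge sort trace:

Split: [24, 49, 24, 30, 3, 46, 47, 48] -> [24, 49, 24, 30] and [3, 46, 47, 48]
  Split: [24, 49, 24, 30] -> [24, 49] and [24, 30]
    Split: [24, 49] -> [24] and [49]
    Merge: [24] + [49] -> [24, 49]
    Split: [24, 30] -> [24] and [30]
    Merge: [24] + [30] -> [24, 30]
  Merge: [24, 49] + [24, 30] -> [24, 24, 30, 49]
  Split: [3, 46, 47, 48] -> [3, 46] and [47, 48]
    Split: [3, 46] -> [3] and [46]
    Merge: [3] + [46] -> [3, 46]
    Split: [47, 48] -> [47] and [48]
    Merge: [47] + [48] -> [47, 48]
  Merge: [3, 46] + [47, 48] -> [3, 46, 47, 48]
Merge: [24, 24, 30, 49] + [3, 46, 47, 48] -> [3, 24, 24, 30, 46, 47, 48, 49]

Final sorted array: [3, 24, 24, 30, 46, 47, 48, 49]

The merge sort proceeds by recursively splitting the array and merging sorted halves.
After all merges, the sorted array is [3, 24, 24, 30, 46, 47, 48, 49].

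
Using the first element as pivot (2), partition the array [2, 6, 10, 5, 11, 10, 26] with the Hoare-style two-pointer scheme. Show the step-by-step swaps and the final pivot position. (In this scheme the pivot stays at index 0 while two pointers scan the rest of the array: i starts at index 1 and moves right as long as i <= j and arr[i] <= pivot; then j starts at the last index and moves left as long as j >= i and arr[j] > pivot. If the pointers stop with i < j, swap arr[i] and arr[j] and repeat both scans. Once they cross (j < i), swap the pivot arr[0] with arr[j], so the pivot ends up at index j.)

Hoare-style two-pointer partition with pivot = 2:

Initial array: [2, 6, 10, 5, 11, 10, 26]

Pointers start at i = 1, j = 6.
i ends at 1, j ends at 0: the pointers have crossed (j < i), so scanning stops.

j = 0, so swapping arr[0] with arr[j] leaves the pivot at position 0: [2, 6, 10, 5, 11, 10, 26]
Pivot position: 0

After partitioning with pivot 2, the array becomes [2, 6, 10, 5, 11, 10, 26]. The pivot is placed at index 0. All elements to the left of the pivot are <= 2, and all elements to the right are > 2.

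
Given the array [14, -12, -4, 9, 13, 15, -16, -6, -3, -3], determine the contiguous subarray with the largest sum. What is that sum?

Using Kadane's algorithm on [14, -12, -4, 9, 13, 15, -16, -6, -3, -3]:

Scanning through the array:
Position 1 (value -12): max_ending_here = 2, max_so_far = 14
Position 2 (value -4): max_ending_here = -2, max_so_far = 14
Position 3 (value 9): max_ending_here = 9, max_so_far = 14
Position 4 (value 13): max_ending_here = 22, max_so_far = 22
Position 5 (value 15): max_ending_here = 37, max_so_far = 37
Position 6 (value -16): max_ending_here = 21, max_so_far = 37
Position 7 (value -6): max_ending_here = 15, max_so_far = 37
Position 8 (value -3): max_ending_here = 12, max_so_far = 37
Position 9 (value -3): max_ending_here = 9, max_so_far = 37

Maximum subarray: [9, 13, 15]
Maximum sum: 37

The maximum subarray is [9, 13, 15] with sum 37. This subarray runs from index 3 to index 5.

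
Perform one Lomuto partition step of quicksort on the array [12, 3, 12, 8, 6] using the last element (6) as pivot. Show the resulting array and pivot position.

Lomuto partition with pivot = 6:

Initial array: [12, 3, 12, 8, 6]

arr[0]=12 > 6: no swap
arr[1]=3 <= 6: swap with position 0, array becomes [3, 12, 12, 8, 6]
arr[2]=12 > 6: no swap
arr[3]=8 > 6: no swap

Place pivot at position 1: [3, 6, 12, 8, 12]
Pivot position: 1

After partitioning with pivot 6, the array becomes [3, 6, 12, 8, 12]. The pivot is placed at index 1. All elements to the left of the pivot are <= 6, and all elements to the right are > 6.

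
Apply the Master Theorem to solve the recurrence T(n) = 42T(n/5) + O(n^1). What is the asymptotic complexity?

Master Theorem for T(n) = 42T(n/5) + O(n^1):

a = 42, b = 5, c = 1
log_b(a) = log_5(42) = 2.3223

Case 1: c = 1 < log_5(42) = 2.3223
T(n) = O(n^(log_5 42))

For T(n) = 42T(n/5) + O(n^1): log_5(42) = 2.3223. This is Case 1 of the Master Theorem (c < log_b(a), work dominated by leaves), giving O(n^(log_5 42)).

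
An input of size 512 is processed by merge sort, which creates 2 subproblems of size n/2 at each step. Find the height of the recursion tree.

For divide and conquer with division factor 2:

Problem sizes at each level:
Level 0: 512
Level 1: 256
Level 2: 128
Level 3: 64
Level 4: 32
Level 5: 16
Level 6: 8
Level 7: 4
Level 8: 2
Level 9: 1

The root is level 0 and the size-1 base case is level 9 (the tree spans levels 0 through 9, i.e. 10 levels counting the root), so the depth is the number of divisions: log_2(512) = 9

The recursion tree depth is log_2(512) = 9. At each level, the problem size is divided by 2, so it takes 9 divisions to reduce to a base case of size 1. The algorithm makes 2 recursive calls at each level.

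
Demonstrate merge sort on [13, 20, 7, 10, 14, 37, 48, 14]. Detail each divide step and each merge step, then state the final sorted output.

Merge sort trace:

Split: [13, 20, 7, 10, 14, 37, 48, 14] -> [13, 20, 7, 10] and [14, 37, 48, 14]
  Split: [13, 20, 7, 10] -> [13, 20] and [7, 10]
    Split: [13, 20] -> [13] and [20]
    Merge: [13] + [20] -> [13, 20]
    Split: [7, 10] -> [7] and [10]
    Merge: [7] + [10] -> [7, 10]
  Merge: [13, 20] + [7, 10] -> [7, 10, 13, 20]
  Split: [14, 37, 48, 14] -> [14, 37] and [48, 14]
    Split: [14, 37] -> [14] and [37]
    Merge: [14] + [37] -> [14, 37]
    Split: [48, 14] -> [48] and [14]
    Merge: [48] + [14] -> [14, 48]
  Merge: [14, 37] + [14, 48] -> [14, 14, 37, 48]
Merge: [7, 10, 13, 20] + [14, 14, 37, 48] -> [7, 10, 13, 14, 14, 20, 37, 48]

Final sorted array: [7, 10, 13, 14, 14, 20, 37, 48]

The merge sort proceeds by recursively splitting the array and merging sorted halves.
After all merges, the sorted array is [7, 10, 13, 14, 14, 20, 37, 48].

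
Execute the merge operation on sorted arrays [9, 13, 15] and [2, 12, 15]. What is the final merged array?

Merging process:

Compare 9 vs 2: take 2 from right. Merged: [2]
Compare 9 vs 12: take 9 from left. Merged: [2, 9]
Compare 13 vs 12: take 12 from right. Merged: [2, 9, 12]
Compare 13 vs 15: take 13 from left. Merged: [2, 9, 12, 13]
Compare 15 vs 15: take 15 from left. Merged: [2, 9, 12, 13, 15]
Append remaining from right: [15]. Merged: [2, 9, 12, 13, 15, 15]

Final merged array: [2, 9, 12, 13, 15, 15]
Total comparisons: 5

The merged array is [2, 9, 12, 13, 15, 15], requiring 5 comparisons. The merge step runs in O(n) time where n is the total number of elements.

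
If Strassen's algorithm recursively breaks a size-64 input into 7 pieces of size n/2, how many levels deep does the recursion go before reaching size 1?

For divide and conquer with division factor 2:

Problem sizes at each level:
Level 0: 64
Level 1: 32
Level 2: 16
Level 3: 8
Level 4: 4
Level 5: 2
Level 6: 1

The root is level 0 and the size-1 base case is level 6 (the tree spans levels 0 through 6, i.e. 7 levels counting the root), so the depth is the number of divisions: log_2(64) = 6

The recursion tree depth is log_2(64) = 6. At each level, the problem size is divided by 2, so it takes 6 divisions to reduce to a base case of size 1. The algorithm makes 7 recursive calls at each level.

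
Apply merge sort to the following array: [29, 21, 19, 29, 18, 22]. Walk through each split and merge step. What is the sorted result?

Merge sort trace:

Split: [29, 21, 19, 29, 18, 22] -> [29, 21, 19] and [29, 18, 22]
  Split: [29, 21, 19] -> [29] and [21, 19]
    Split: [21, 19] -> [21] and [19]
    Merge: [21] + [19] -> [19, 21]
  Merge: [29] + [19, 21] -> [19, 21, 29]
  Split: [29, 18, 22] -> [29] and [18, 22]
    Split: [18, 22] -> [18] and [22]
    Merge: [18] + [22] -> [18, 22]
  Merge: [29] + [18, 22] -> [18, 22, 29]
Merge: [19, 21, 29] + [18, 22, 29] -> [18, 19, 21, 22, 29, 29]

Final sorted array: [18, 19, 21, 22, 29, 29]

The merge sort proceeds by recursively splitting the array and merging sorted halves.
After all merges, the sorted array is [18, 19, 21, 22, 29, 29].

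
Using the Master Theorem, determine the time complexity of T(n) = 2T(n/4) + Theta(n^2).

Master Theorem for T(n) = 2T(n/4) + O(n^2):

a = 2, b = 4, c = 2
log_b(a) = log_4(2) = 0.5000

Case 3: c = 2 > log_4(2) = 0.5000
T(n) = O(n^2) = O(n^2)

For T(n) = 2T(n/4) + O(n^2): log_4(2) = 0.5000. This is Case 3 of the Master Theorem (c > log_b(a), work dominated by root), giving O(n^2).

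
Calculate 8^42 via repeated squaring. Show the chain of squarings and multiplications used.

Computing 8^42 by squaring (build up from 8^1; each line after the first costs one multiplication):

8^1 = 8
8^2 = (8^1)^2 = 8^2 = 64
8^4 = (8^2)^2 = 64^2 = 4096
8^5 = 8 * 8^4 = 8 * 4096 = 32768
8^10 = (8^5)^2 = 32768^2 = 1073741824
8^20 = (8^10)^2 = 1073741824^2 = 1152921504606846976
8^21 = 8 * 8^20 = 8 * 1152921504606846976 = 9223372036854775808
8^42 = (8^21)^2 = 9223372036854775808^2 = 85070591730234615865843651857942052864

Result: 85070591730234615865843651857942052864
Multiplications needed: 7 (7 lines after 8^1)

8^42 = 85070591730234615865843651857942052864. Using exponentiation by squaring, this requires 7 multiplications. The key idea: if the exponent is even, square the half-power; if odd, multiply by the base once.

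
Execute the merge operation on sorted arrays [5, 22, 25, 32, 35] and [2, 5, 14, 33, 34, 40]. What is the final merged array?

Merging process:

Compare 5 vs 2: take 2 from right. Merged: [2]
Compare 5 vs 5: take 5 from left. Merged: [2, 5]
Compare 22 vs 5: take 5 from right. Merged: [2, 5, 5]
Compare 22 vs 14: take 14 from right. Merged: [2, 5, 5, 14]
Compare 22 vs 33: take 22 from left. Merged: [2, 5, 5, 14, 22]
Compare 25 vs 33: take 25 from left. Merged: [2, 5, 5, 14, 22, 25]
Compare 32 vs 33: take 32 from left. Merged: [2, 5, 5, 14, 22, 25, 32]
Compare 35 vs 33: take 33 from right. Merged: [2, 5, 5, 14, 22, 25, 32, 33]
Compare 35 vs 34: take 34 from right. Merged: [2, 5, 5, 14, 22, 25, 32, 33, 34]
Compare 35 vs 40: take 35 from left. Merged: [2, 5, 5, 14, 22, 25, 32, 33, 34, 35]
Append remaining from right: [40]. Merged: [2, 5, 5, 14, 22, 25, 32, 33, 34, 35, 40]

Final merged array: [2, 5, 5, 14, 22, 25, 32, 33, 34, 35, 40]
Total comparisons: 10

The merged array is [2, 5, 5, 14, 22, 25, 32, 33, 34, 35, 40], requiring 10 comparisons. The merge step runs in O(n) time where n is the total number of elements.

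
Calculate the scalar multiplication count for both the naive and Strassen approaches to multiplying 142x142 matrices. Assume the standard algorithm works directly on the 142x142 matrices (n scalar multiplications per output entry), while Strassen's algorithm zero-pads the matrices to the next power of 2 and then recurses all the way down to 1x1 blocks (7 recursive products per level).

Matrix multiplication for 142x142 matrices:

Strassen's algorithm requires power-of-2 dimensions. Pad 142x142 to 256x256 (next power of 2).

Standard algorithm: 142^3 = 2863288 multiplications
Strassen's algorithm: 7^(log2(256)) = 7^8 = 5764801 multiplications
Difference: 2863288 - 5764801 = -2901513 (Strassen uses MORE here due to padding overhead — for small or just-over-power-of-2 n, padding can outweigh the per-level savings)

Standard: 2863288 multiplications (142^3). Strassen: 5764801 multiplications (7^8, after padding to 256x256). Strassen reduces 8 recursive multiplications to 7 at each level.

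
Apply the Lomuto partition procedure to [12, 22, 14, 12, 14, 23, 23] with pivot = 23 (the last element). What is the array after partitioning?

Lomuto partition with pivot = 23:

Initial array: [12, 22, 14, 12, 14, 23, 23]

arr[0]=12 <= 23: swap with position 0, array becomes [12, 22, 14, 12, 14, 23, 23]
arr[1]=22 <= 23: swap with position 1, array becomes [12, 22, 14, 12, 14, 23, 23]
arr[2]=14 <= 23: swap with position 2, array becomes [12, 22, 14, 12, 14, 23, 23]
arr[3]=12 <= 23: swap with position 3, array becomes [12, 22, 14, 12, 14, 23, 23]
arr[4]=14 <= 23: swap with position 4, array becomes [12, 22, 14, 12, 14, 23, 23]
arr[5]=23 <= 23: swap with position 5, array becomes [12, 22, 14, 12, 14, 23, 23]

Place pivot at position 6: [12, 22, 14, 12, 14, 23, 23]
Pivot position: 6

After partitioning with pivot 23, the array becomes [12, 22, 14, 12, 14, 23, 23]. The pivot is placed at index 6. All elements to the left of the pivot are <= 23, and all elements to the right are > 23.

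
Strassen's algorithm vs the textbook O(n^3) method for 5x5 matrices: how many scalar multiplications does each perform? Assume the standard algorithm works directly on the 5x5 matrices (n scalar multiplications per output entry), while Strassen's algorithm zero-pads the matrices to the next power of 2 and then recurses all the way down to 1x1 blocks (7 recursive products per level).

Matrix multiplication for 5x5 matrices:

Strassen's algorithm requires power-of-2 dimensions. Pad 5x5 to 8x8 (next power of 2).

Standard algorithm: 5^3 = 125 multiplications
Strassen's algorithm: 7^(log2(8)) = 7^3 = 343 multiplications
Difference: 125 - 343 = -218 (Strassen uses MORE here due to padding overhead — for small or just-over-power-of-2 n, padding can outweigh the per-level savings)

Standard: 125 multiplications (5^3). Strassen: 343 multiplications (7^3, after padding to 8x8). Strassen reduces 8 recursive multiplications to 7 at each level.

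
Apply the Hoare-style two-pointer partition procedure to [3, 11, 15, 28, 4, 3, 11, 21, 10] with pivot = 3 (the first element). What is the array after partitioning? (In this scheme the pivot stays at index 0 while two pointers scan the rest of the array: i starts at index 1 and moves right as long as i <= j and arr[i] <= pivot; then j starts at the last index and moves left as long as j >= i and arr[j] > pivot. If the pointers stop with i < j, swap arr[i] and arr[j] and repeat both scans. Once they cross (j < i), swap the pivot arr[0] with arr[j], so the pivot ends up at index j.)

Hoare-style two-pointer partition with pivot = 3:

Initial array: [3, 11, 15, 28, 4, 3, 11, 21, 10]

Pointers start at i = 1, j = 8.
i stops at index 1 (arr[1]=11 > 3), j stops at index 5 (arr[5]=3 <= 3): swap arr[1] and arr[5], array becomes [3, 3, 15, 28, 4, 11, 11, 21, 10]
i ends at 2, j ends at 1: the pointers have crossed (j < i), so scanning stops.

Swap pivot arr[0] with arr[1] to place pivot at position 1: [3, 3, 15, 28, 4, 11, 11, 21, 10]
Pivot position: 1

After partitioning with pivot 3, the array becomes [3, 3, 15, 28, 4, 11, 11, 21, 10]. The pivot is placed at index 1. All elements to the left of the pivot are <= 3, and all elements to the right are > 3.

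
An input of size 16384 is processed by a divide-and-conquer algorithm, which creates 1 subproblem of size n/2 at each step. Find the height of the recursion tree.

For divide and conquer with division factor 2:

Problem sizes at each level:
Level 0: 16384
Level 1: 8192
Level 2: 4096
Level 3: 2048
Level 4: 1024
Level 5: 512
Level 6: 256
Level 7: 128
Level 8: 64
Level 9: 32
Level 10: 16
Level 11: 8
Level 12: 4
Level 13: 2
Level 14: 1

The root is level 0 and the size-1 base case is level 14 (the tree spans levels 0 through 14, i.e. 15 levels counting the root), so the depth is the number of divisions: log_2(16384) = 14

The recursion tree depth is log_2(16384) = 14. At each level, the problem size is divided by 2, so it takes 14 divisions to reduce to a base case of size 1. The algorithm makes 1 recursive call at each level.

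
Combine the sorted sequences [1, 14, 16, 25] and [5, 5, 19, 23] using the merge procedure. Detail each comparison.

Merging process:

Compare 1 vs 5: take 1 from left. Merged: [1]
Compare 14 vs 5: take 5 from right. Merged: [1, 5]
Compare 14 vs 5: take 5 from right. Merged: [1, 5, 5]
Compare 14 vs 19: take 14 from left. Merged: [1, 5, 5, 14]
Compare 16 vs 19: take 16 from left. Merged: [1, 5, 5, 14, 16]
Compare 25 vs 19: take 19 from right. Merged: [1, 5, 5, 14, 16, 19]
Compare 25 vs 23: take 23 from right. Merged: [1, 5, 5, 14, 16, 19, 23]
Append remaining from left: [25]. Merged: [1, 5, 5, 14, 16, 19, 23, 25]

Final merged array: [1, 5, 5, 14, 16, 19, 23, 25]
Total comparisons: 7

The merged array is [1, 5, 5, 14, 16, 19, 23, 25], requiring 7 comparisons. The merge step runs in O(n) time where n is the total number of elements.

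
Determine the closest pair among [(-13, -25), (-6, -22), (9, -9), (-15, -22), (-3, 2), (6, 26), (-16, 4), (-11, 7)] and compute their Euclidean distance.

Computing all pairwise distances among 8 points:

d((-13, -25), (-6, -22)) = 7.6158
d((-13, -25), (9, -9)) = 27.2029
d((-13, -25), (-15, -22)) = 3.6056 <-- minimum
d((-13, -25), (-3, 2)) = 28.7924
d((-13, -25), (6, 26)) = 54.4243
d((-13, -25), (-16, 4)) = 29.1548
d((-13, -25), (-11, 7)) = 32.0624
d((-6, -22), (9, -9)) = 19.8494
d((-6, -22), (-15, -22)) = 9.0
d((-6, -22), (-3, 2)) = 24.1868
d((-6, -22), (6, 26)) = 49.4773
d((-6, -22), (-16, 4)) = 27.8568
d((-6, -22), (-11, 7)) = 29.4279
d((9, -9), (-15, -22)) = 27.2947
d((9, -9), (-3, 2)) = 16.2788
d((9, -9), (6, 26)) = 35.1283
d((9, -9), (-16, 4)) = 28.178
d((9, -9), (-11, 7)) = 25.6125
d((-15, -22), (-3, 2)) = 26.8328
d((-15, -22), (6, 26)) = 52.3927
d((-15, -22), (-16, 4)) = 26.0192
d((-15, -22), (-11, 7)) = 29.2746
d((-3, 2), (6, 26)) = 25.632
d((-3, 2), (-16, 4)) = 13.1529
d((-3, 2), (-11, 7)) = 9.434
d((6, 26), (-16, 4)) = 31.1127
d((6, 26), (-11, 7)) = 25.4951
d((-16, 4), (-11, 7)) = 5.831

Closest pair: (-13, -25) and (-15, -22) with distance 3.6056

The closest pair is (-13, -25) and (-15, -22) with Euclidean distance 3.6056. For 8 points, brute-force pairwise comparison is shown above. For large n, the divide-and-conquer algorithm (sort by x, recurse on halves, check the dividing strip) achieves O(n log n).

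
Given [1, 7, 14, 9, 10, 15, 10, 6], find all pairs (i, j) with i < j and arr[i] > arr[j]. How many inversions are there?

Finding inversions in [1, 7, 14, 9, 10, 15, 10, 6]:

(1, 7): arr[1]=7 > arr[7]=6
(2, 3): arr[2]=14 > arr[3]=9
(2, 4): arr[2]=14 > arr[4]=10
(2, 6): arr[2]=14 > arr[6]=10
(2, 7): arr[2]=14 > arr[7]=6
(3, 7): arr[3]=9 > arr[7]=6
(4, 7): arr[4]=10 > arr[7]=6
(5, 6): arr[5]=15 > arr[6]=10
(5, 7): arr[5]=15 > arr[7]=6
(6, 7): arr[6]=10 > arr[7]=6

Total inversions: 10

The array has 10 inversion(s): (1,7), (2,3), (2,4), (2,6), (2,7), (3,7), (4,7), (5,6), (5,7), (6,7). Each pair (i,j) satisfies i < j and arr[i] > arr[j].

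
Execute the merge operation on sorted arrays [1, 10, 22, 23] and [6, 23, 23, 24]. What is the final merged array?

Merging process:

Compare 1 vs 6: take 1 from left. Merged: [1]
Compare 10 vs 6: take 6 from right. Merged: [1, 6]
Compare 10 vs 23: take 10 from left. Merged: [1, 6, 10]
Compare 22 vs 23: take 22 from left. Merged: [1, 6, 10, 22]
Compare 23 vs 23: take 23 from left. Merged: [1, 6, 10, 22, 23]
Append remaining from right: [23, 23, 24]. Merged: [1, 6, 10, 22, 23, 23, 23, 24]

Final merged array: [1, 6, 10, 22, 23, 23, 23, 24]
Total comparisons: 5

The merged array is [1, 6, 10, 22, 23, 23, 23, 24], requiring 5 comparisons. The merge step runs in O(n) time where n is the total number of elements.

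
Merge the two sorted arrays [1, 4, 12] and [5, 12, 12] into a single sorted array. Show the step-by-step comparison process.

Merging process:

Compare 1 vs 5: take 1 from left. Merged: [1]
Compare 4 vs 5: take 4 from left. Merged: [1, 4]
Compare 12 vs 5: take 5 from right. Merged: [1, 4, 5]
Compare 12 vs 12: take 12 from left. Merged: [1, 4, 5, 12]
Append remaining from right: [12, 12]. Merged: [1, 4, 5, 12, 12, 12]

Final merged array: [1, 4, 5, 12, 12, 12]
Total comparisons: 4

The merged array is [1, 4, 5, 12, 12, 12], requiring 4 comparisons. The merge step runs in O(n) time where n is the total number of elements.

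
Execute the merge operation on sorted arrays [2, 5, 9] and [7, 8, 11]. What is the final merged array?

Merging process:

Compare 2 vs 7: take 2 from left. Merged: [2]
Compare 5 vs 7: take 5 from left. Merged: [2, 5]
Compare 9 vs 7: take 7 from right. Merged: [2, 5, 7]
Compare 9 vs 8: take 8 from right. Merged: [2, 5, 7, 8]
Compare 9 vs 11: take 9 from left. Merged: [2, 5, 7, 8, 9]
Append remaining from right: [11]. Merged: [2, 5, 7, 8, 9, 11]

Final merged array: [2, 5, 7, 8, 9, 11]
Total comparisons: 5

The merged array is [2, 5, 7, 8, 9, 11], requiring 5 comparisons. The merge step runs in O(n) time where n is the total number of elements.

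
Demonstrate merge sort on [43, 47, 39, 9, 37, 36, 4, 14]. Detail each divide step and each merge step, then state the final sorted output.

Merge sort trace:

Split: [43, 47, 39, 9, 37, 36, 4, 14] -> [43, 47, 39, 9] and [37, 36, 4, 14]
  Split: [43, 47, 39, 9] -> [43, 47] and [39, 9]
    Split: [43, 47] -> [43] and [47]
    Merge: [43] + [47] -> [43, 47]
    Split: [39, 9] -> [39] and [9]
    Merge: [39] + [9] -> [9, 39]
  Merge: [43, 47] + [9, 39] -> [9, 39, 43, 47]
  Split: [37, 36, 4, 14] -> [37, 36] and [4, 14]
    Split: [37, 36] -> [37] and [36]
    Merge: [37] + [36] -> [36, 37]
    Split: [4, 14] -> [4] and [14]
    Merge: [4] + [14] -> [4, 14]
  Merge: [36, 37] + [4, 14] -> [4, 14, 36, 37]
Merge: [9, 39, 43, 47] + [4, 14, 36, 37] -> [4, 9, 14, 36, 37, 39, 43, 47]

Final sorted array: [4, 9, 14, 36, 37, 39, 43, 47]

The merge sort proceeds by recursively splitting the array and merging sorted halves.
After all merges, the sorted array is [4, 9, 14, 36, 37, 39, 43, 47].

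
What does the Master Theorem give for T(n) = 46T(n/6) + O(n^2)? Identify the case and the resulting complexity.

Master Theorem for T(n) = 46T(n/6) + O(n^2):

a = 46, b = 6, c = 2
log_b(a) = log_6(46) = 2.1368

Case 1: c = 2 < log_6(46) = 2.1368
T(n) = O(n^(log_6 46))

For T(n) = 46T(n/6) + O(n^2): log_6(46) = 2.1368. This is Case 1 of the Master Theorem (c < log_b(a), work dominated by leaves), giving O(n^(log_6 46)).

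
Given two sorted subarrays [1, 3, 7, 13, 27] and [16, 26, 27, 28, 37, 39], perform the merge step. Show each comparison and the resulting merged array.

Merging process:

Compare 1 vs 16: take 1 from left. Merged: [1]
Compare 3 vs 16: take 3 from left. Merged: [1, 3]
Compare 7 vs 16: take 7 from left. Merged: [1, 3, 7]
Compare 13 vs 16: take 13 from left. Merged: [1, 3, 7, 13]
Compare 27 vs 16: take 16 from right. Merged: [1, 3, 7, 13, 16]
Compare 27 vs 26: take 26 from right. Merged: [1, 3, 7, 13, 16, 26]
Compare 27 vs 27: take 27 from left. Merged: [1, 3, 7, 13, 16, 26, 27]
Append remaining from right: [27, 28, 37, 39]. Merged: [1, 3, 7, 13, 16, 26, 27, 27, 28, 37, 39]

Final merged array: [1, 3, 7, 13, 16, 26, 27, 27, 28, 37, 39]
Total comparisons: 7

The merged array is [1, 3, 7, 13, 16, 26, 27, 27, 28, 37, 39], requiring 7 comparisons. The merge step runs in O(n) time where n is the total number of elements.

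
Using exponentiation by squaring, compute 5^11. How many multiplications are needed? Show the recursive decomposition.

Computing 5^11 by squaring (build up from 5^1; each line after the first costs one multiplication):

5^1 = 5
5^2 = (5^1)^2 = 5^2 = 25
5^4 = (5^2)^2 = 25^2 = 625
5^5 = 5 * 5^4 = 5 * 625 = 3125
5^10 = (5^5)^2 = 3125^2 = 9765625
5^11 = 5 * 5^10 = 5 * 9765625 = 48828125

Result: 48828125
Multiplications needed: 5 (5 lines after 5^1)

5^11 = 48828125. Using exponentiation by squaring, this requires 5 multiplications. The key idea: if the exponent is even, square the half-power; if odd, multiply by the base once.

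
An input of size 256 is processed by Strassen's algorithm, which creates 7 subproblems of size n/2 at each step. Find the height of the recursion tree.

For divide and conquer with division factor 2:

Problem sizes at each level:
Level 0: 256
Level 1: 128
Level 2: 64
Level 3: 32
Level 4: 16
Level 5: 8
Level 6: 4
Level 7: 2
Level 8: 1

The root is level 0 and the size-1 base case is level 8 (the tree spans levels 0 through 8, i.e. 9 levels counting the root), so the depth is the number of divisions: log_2(256) = 8

The recursion tree depth is log_2(256) = 8. At each level, the problem size is divided by 2, so it takes 8 divisions to reduce to a base case of size 1. The algorithm makes 7 recursive calls at each level.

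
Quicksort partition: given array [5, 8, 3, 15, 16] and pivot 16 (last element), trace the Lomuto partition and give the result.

Lomuto partition with pivot = 16:

Initial array: [5, 8, 3, 15, 16]

arr[0]=5 <= 16: swap with position 0, array becomes [5, 8, 3, 15, 16]
arr[1]=8 <= 16: swap with position 1, array becomes [5, 8, 3, 15, 16]
arr[2]=3 <= 16: swap with position 2, array becomes [5, 8, 3, 15, 16]
arr[3]=15 <= 16: swap with position 3, array becomes [5, 8, 3, 15, 16]

Place pivot at position 4: [5, 8, 3, 15, 16]
Pivot position: 4

After partitioning with pivot 16, the array becomes [5, 8, 3, 15, 16]. The pivot is placed at index 4. All elements to the left of the pivot are <= 16, and all elements to the right are > 16.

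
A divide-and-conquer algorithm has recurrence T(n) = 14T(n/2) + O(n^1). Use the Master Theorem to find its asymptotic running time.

Master Theorem for T(n) = 14T(n/2) + O(n^1):

a = 14, b = 2, c = 1
log_b(a) = log_2(14) = 3.8074

Case 1: c = 1 < log_2(14) = 3.8074
T(n) = O(n^(log_2 14))

For T(n) = 14T(n/2) + O(n^1): log_2(14) = 3.8074. This is Case 1 of the Master Theorem (c < log_b(a), work dominated by leaves), giving O(n^(log_2 14)).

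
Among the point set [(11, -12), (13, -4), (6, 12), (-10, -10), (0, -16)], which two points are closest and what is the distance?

Computing all pairwise distances among 5 points:

d((11, -12), (13, -4)) = 8.2462 <-- minimum
d((11, -12), (6, 12)) = 24.5153
d((11, -12), (-10, -10)) = 21.095
d((11, -12), (0, -16)) = 11.7047
d((13, -4), (6, 12)) = 17.4642
d((13, -4), (-10, -10)) = 23.7697
d((13, -4), (0, -16)) = 17.6918
d((6, 12), (-10, -10)) = 27.2029
d((6, 12), (0, -16)) = 28.6356
d((-10, -10), (0, -16)) = 11.6619

Closest pair: (11, -12) and (13, -4) with distance 8.2462

The closest pair is (11, -12) and (13, -4) with Euclidean distance 8.2462. For 5 points, brute-force pairwise comparison is shown above. For large n, the divide-and-conquer algorithm (sort by x, recurse on halves, check the dividing strip) achieves O(n log n).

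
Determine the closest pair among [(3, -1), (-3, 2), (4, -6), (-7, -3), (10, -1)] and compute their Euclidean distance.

Computing all pairwise distances among 5 points:

d((3, -1), (-3, 2)) = 6.7082
d((3, -1), (4, -6)) = 5.099 <-- minimum
d((3, -1), (-7, -3)) = 10.198
d((3, -1), (10, -1)) = 7.0
d((-3, 2), (4, -6)) = 10.6301
d((-3, 2), (-7, -3)) = 6.4031
d((-3, 2), (10, -1)) = 13.3417
d((4, -6), (-7, -3)) = 11.4018
d((4, -6), (10, -1)) = 7.8102
d((-7, -3), (10, -1)) = 17.1172

Closest pair: (3, -1) and (4, -6) with distance 5.099

The closest pair is (3, -1) and (4, -6) with Euclidean distance 5.099. For 5 points, brute-force pairwise comparison is shown above. For large n, the divide-and-conquer algorithm (sort by x, recurse on halves, check the dividing strip) achieves O(n log n).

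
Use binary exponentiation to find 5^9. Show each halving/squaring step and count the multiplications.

Computing 5^9 by squaring (build up from 5^1; each line after the first costs one multiplication):

5^1 = 5
5^2 = (5^1)^2 = 5^2 = 25
5^4 = (5^2)^2 = 25^2 = 625
5^8 = (5^4)^2 = 625^2 = 390625
5^9 = 5 * 5^8 = 5 * 390625 = 1953125

Result: 1953125
Multiplications needed: 4 (4 lines after 5^1)

5^9 = 1953125. Using exponentiation by squaring, this requires 4 multiplications. The key idea: if the exponent is even, square the half-power; if odd, multiply by the base once.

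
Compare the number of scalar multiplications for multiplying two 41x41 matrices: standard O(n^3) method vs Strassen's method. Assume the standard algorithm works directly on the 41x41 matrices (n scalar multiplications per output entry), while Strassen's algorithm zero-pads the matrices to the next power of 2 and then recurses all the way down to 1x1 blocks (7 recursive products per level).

Matrix multiplication for 41x41 matrices:

Strassen's algorithm requires power-of-2 dimensions. Pad 41x41 to 64x64 (next power of 2).

Standard algorithm: 41^3 = 68921 multiplications
Strassen's algorithm: 7^(log2(64)) = 7^6 = 117649 multiplications
Difference: 68921 - 117649 = -48728 (Strassen uses MORE here due to padding overhead — for small or just-over-power-of-2 n, padding can outweigh the per-level savings)

Standard: 68921 multiplications (41^3). Strassen: 117649 multiplications (7^6, after padding to 64x64). Strassen reduces 8 recursive multiplications to 7 at each level.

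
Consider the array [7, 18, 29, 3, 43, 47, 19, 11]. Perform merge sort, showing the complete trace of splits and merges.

Merge sort trace:

Split: [7, 18, 29, 3, 43, 47, 19, 11] -> [7, 18, 29, 3] and [43, 47, 19, 11]
  Split: [7, 18, 29, 3] -> [7, 18] and [29, 3]
    Split: [7, 18] -> [7] and [18]
    Merge: [7] + [18] -> [7, 18]
    Split: [29, 3] -> [29] and [3]
    Merge: [29] + [3] -> [3, 29]
  Merge: [7, 18] + [3, 29] -> [3, 7, 18, 29]
  Split: [43, 47, 19, 11] -> [43, 47] and [19, 11]
    Split: [43, 47] -> [43] and [47]
    Merge: [43] + [47] -> [43, 47]
    Split: [19, 11] -> [19] and [11]
    Merge: [19] + [11] -> [11, 19]
  Merge: [43, 47] + [11, 19] -> [11, 19, 43, 47]
Merge: [3, 7, 18, 29] + [11, 19, 43, 47] -> [3, 7, 11, 18, 19, 29, 43, 47]

Final sorted array: [3, 7, 11, 18, 19, 29, 43, 47]

The merge sort proceeds by recursively splitting the array and merging sorted halves.
After all merges, the sorted array is [3, 7, 11, 18, 19, 29, 43, 47].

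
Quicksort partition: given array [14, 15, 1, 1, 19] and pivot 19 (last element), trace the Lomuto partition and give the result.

Lomuto partition with pivot = 19:

Initial array: [14, 15, 1, 1, 19]

arr[0]=14 <= 19: swap with position 0, array becomes [14, 15, 1, 1, 19]
arr[1]=15 <= 19: swap with position 1, array becomes [14, 15, 1, 1, 19]
arr[2]=1 <= 19: swap with position 2, array becomes [14, 15, 1, 1, 19]
arr[3]=1 <= 19: swap with position 3, array becomes [14, 15, 1, 1, 19]

Place pivot at position 4: [14, 15, 1, 1, 19]
Pivot position: 4

After partitioning with pivot 19, the array becomes [14, 15, 1, 1, 19]. The pivot is placed at index 4. All elements to the left of the pivot are <= 19, and all elements to the right are > 19.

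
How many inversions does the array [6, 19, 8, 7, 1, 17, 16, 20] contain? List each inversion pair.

Finding inversions in [6, 19, 8, 7, 1, 17, 16, 20]:

(0, 4): arr[0]=6 > arr[4]=1
(1, 2): arr[1]=19 > arr[2]=8
(1, 3): arr[1]=19 > arr[3]=7
(1, 4): arr[1]=19 > arr[4]=1
(1, 5): arr[1]=19 > arr[5]=17
(1, 6): arr[1]=19 > arr[6]=16
(2, 3): arr[2]=8 > arr[3]=7
(2, 4): arr[2]=8 > arr[4]=1
(3, 4): arr[3]=7 > arr[4]=1
(5, 6): arr[5]=17 > arr[6]=16

Total inversions: 10

The array has 10 inversion(s): (0,4), (1,2), (1,3), (1,4), (1,5), (1,6), (2,3), (2,4), (3,4), (5,6). Each pair (i,j) satisfies i < j and arr[i] > arr[j].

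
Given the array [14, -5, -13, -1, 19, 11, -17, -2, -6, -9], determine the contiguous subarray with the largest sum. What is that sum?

Using Kadane's algorithm on [14, -5, -13, -1, 19, 11, -17, -2, -6, -9]:

Scanning through the array:
Position 1 (value -5): max_ending_here = 9, max_so_far = 14
Position 2 (value -13): max_ending_here = -4, max_so_far = 14
Position 3 (value -1): max_ending_here = -1, max_so_far = 14
Position 4 (value 19): max_ending_here = 19, max_so_far = 19
Position 5 (value 11): max_ending_here = 30, max_so_far = 30
Position 6 (value -17): max_ending_here = 13, max_so_far = 30
Position 7 (value -2): max_ending_here = 11, max_so_far = 30
Position 8 (value -6): max_ending_here = 5, max_so_far = 30
Position 9 (value -9): max_ending_here = -4, max_so_far = 30

Maximum subarray: [19, 11]
Maximum sum: 30

The maximum subarray is [19, 11] with sum 30. This subarray runs from index 4 to index 5.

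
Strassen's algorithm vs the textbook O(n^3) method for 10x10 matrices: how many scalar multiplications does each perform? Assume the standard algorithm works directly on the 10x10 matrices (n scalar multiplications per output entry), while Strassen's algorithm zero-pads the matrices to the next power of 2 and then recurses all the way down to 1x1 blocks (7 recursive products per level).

Matrix multiplication for 10x10 matrices:

Strassen's algorithm requires power-of-2 dimensions. Pad 10x10 to 16x16 (next power of 2).

Standard algorithm: 10^3 = 1000 multiplications
Strassen's algorithm: 7^(log2(16)) = 7^4 = 2401 multiplications
Difference: 1000 - 2401 = -1401 (Strassen uses MORE here due to padding overhead — for small or just-over-power-of-2 n, padding can outweigh the per-level savings)

Standard: 1000 multiplications (10^3). Strassen: 2401 multiplications (7^4, after padding to 16x16). Strassen reduces 8 recursive multiplications to 7 at each level.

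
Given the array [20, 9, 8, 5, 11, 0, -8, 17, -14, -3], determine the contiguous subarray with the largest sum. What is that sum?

Using Kadane's algorithm on [20, 9, 8, 5, 11, 0, -8, 17, -14, -3]:

Scanning through the array:
Position 1 (value 9): max_ending_here = 29, max_so_far = 29
Position 2 (value 8): max_ending_here = 37, max_so_far = 37
Position 3 (value 5): max_ending_here = 42, max_so_far = 42
Position 4 (value 11): max_ending_here = 53, max_so_far = 53
Position 5 (value 0): max_ending_here = 53, max_so_far = 53
Position 6 (value -8): max_ending_here = 45, max_so_far = 53
Position 7 (value 17): max_ending_here = 62, max_so_far = 62
Position 8 (value -14): max_ending_here = 48, max_so_far = 62
Position 9 (value -3): max_ending_here = 45, max_so_far = 62

Maximum subarray: [20, 9, 8, 5, 11, 0, -8, 17]
Maximum sum: 62

The maximum subarray is [20, 9, 8, 5, 11, 0, -8, 17] with sum 62. This subarray runs from index 0 to index 7.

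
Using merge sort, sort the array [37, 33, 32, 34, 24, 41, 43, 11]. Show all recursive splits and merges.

Merge sort trace:

Split: [37, 33, 32, 34, 24, 41, 43, 11] -> [37, 33, 32, 34] and [24, 41, 43, 11]
  Split: [37, 33, 32, 34] -> [37, 33] and [32, 34]
    Split: [37, 33] -> [37] and [33]
    Merge: [37] + [33] -> [33, 37]
    Split: [32, 34] -> [32] and [34]
    Merge: [32] + [34] -> [32, 34]
  Merge: [33, 37] + [32, 34] -> [32, 33, 34, 37]
  Split: [24, 41, 43, 11] -> [24, 41] and [43, 11]
    Split: [24, 41] -> [24] and [41]
    Merge: [24] + [41] -> [24, 41]
    Split: [43, 11] -> [43] and [11]
    Merge: [43] + [11] -> [11, 43]
  Merge: [24, 41] + [11, 43] -> [11, 24, 41, 43]
Merge: [32, 33, 34, 37] + [11, 24, 41, 43] -> [11, 24, 32, 33, 34, 37, 41, 43]

Final sorted array: [11, 24, 32, 33, 34, 37, 41, 43]

The merge sort proceeds by recursively splitting the array and merging sorted halves.
After all merges, the sorted array is [11, 24, 32, 33, 34, 37, 41, 43].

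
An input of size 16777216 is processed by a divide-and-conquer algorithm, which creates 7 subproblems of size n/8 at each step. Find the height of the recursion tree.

For divide and conquer with division factor 8:

Problem sizes at each level:
Level 0: 16777216
Level 1: 2097152
Level 2: 262144
Level 3: 32768
Level 4: 4096
Level 5: 512
Level 6: 64
Level 7: 8
Level 8: 1

The root is level 0 and the size-1 base case is level 8 (the tree spans levels 0 through 8, i.e. 9 levels counting the root), so the depth is the number of divisions: log_8(16777216) = 8

The recursion tree depth is log_8(16777216) = 8. At each level, the problem size is divided by 8, so it takes 8 divisions to reduce to a base case of size 1. The algorithm makes 7 recursive calls at each level.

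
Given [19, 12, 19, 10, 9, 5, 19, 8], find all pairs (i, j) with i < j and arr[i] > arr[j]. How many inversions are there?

Finding inversions in [19, 12, 19, 10, 9, 5, 19, 8]:

(0, 1): arr[0]=19 > arr[1]=12
(0, 3): arr[0]=19 > arr[3]=10
(0, 4): arr[0]=19 > arr[4]=9
(0, 5): arr[0]=19 > arr[5]=5
(0, 7): arr[0]=19 > arr[7]=8
(1, 3): arr[1]=12 > arr[3]=10
(1, 4): arr[1]=12 > arr[4]=9
(1, 5): arr[1]=12 > arr[5]=5
(1, 7): arr[1]=12 > arr[7]=8
(2, 3): arr[2]=19 > arr[3]=10
(2, 4): arr[2]=19 > arr[4]=9
(2, 5): arr[2]=19 > arr[5]=5
(2, 7): arr[2]=19 > arr[7]=8
(3, 4): arr[3]=10 > arr[4]=9
(3, 5): arr[3]=10 > arr[5]=5
(3, 7): arr[3]=10 > arr[7]=8
(4, 5): arr[4]=9 > arr[5]=5
(4, 7): arr[4]=9 > arr[7]=8
(6, 7): arr[6]=19 > arr[7]=8

Total inversions: 19

The array has 19 inversion(s): (0,1), (0,3), (0,4), (0,5), (0,7), (1,3), (1,4), (1,5), (1,7), (2,3), (2,4), (2,5), (2,7), (3,4), (3,5), (3,7), (4,5), (4,7), (6,7). Each pair (i,j) satisfies i < j and arr[i] > arr[j].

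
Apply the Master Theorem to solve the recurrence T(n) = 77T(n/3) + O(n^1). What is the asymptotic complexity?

Master Theorem for T(n) = 77T(n/3) + O(n^1):

a = 77, b = 3, c = 1
log_b(a) = log_3(77) = 3.9539

Case 1: c = 1 < log_3(77) = 3.9539
T(n) = O(n^(log_3 77))

For T(n) = 77T(n/3) + O(n^1): log_3(77) = 3.9539. This is Case 1 of the Master Theorem (c < log_b(a), work dominated by leaves), giving O(n^(log_3 77)).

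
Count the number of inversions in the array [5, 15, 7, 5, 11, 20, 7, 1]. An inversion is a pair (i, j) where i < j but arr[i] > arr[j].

Finding inversions in [5, 15, 7, 5, 11, 20, 7, 1]:

(0, 7): arr[0]=5 > arr[7]=1
(1, 2): arr[1]=15 > arr[2]=7
(1, 3): arr[1]=15 > arr[3]=5
(1, 4): arr[1]=15 > arr[4]=11
(1, 6): arr[1]=15 > arr[6]=7
(1, 7): arr[1]=15 > arr[7]=1
(2, 3): arr[2]=7 > arr[3]=5
(2, 7): arr[2]=7 > arr[7]=1
(3, 7): arr[3]=5 > arr[7]=1
(4, 6): arr[4]=11 > arr[6]=7
(4, 7): arr[4]=11 > arr[7]=1
(5, 6): arr[5]=20 > arr[6]=7
(5, 7): arr[5]=20 > arr[7]=1
(6, 7): arr[6]=7 > arr[7]=1

Total inversions: 14

The array has 14 inversion(s): (0,7), (1,2), (1,3), (1,4), (1,6), (1,7), (2,3), (2,7), (3,7), (4,6), (4,7), (5,6), (5,7), (6,7). Each pair (i,j) satisfies i < j and arr[i] > arr[j].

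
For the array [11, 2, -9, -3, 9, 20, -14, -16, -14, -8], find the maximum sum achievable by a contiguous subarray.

Using Kadane's algorithm on [11, 2, -9, -3, 9, 20, -14, -16, -14, -8]:

Scanning through the array:
Position 1 (value 2): max_ending_here = 13, max_so_far = 13
Position 2 (value -9): max_ending_here = 4, max_so_far = 13
Position 3 (value -3): max_ending_here = 1, max_so_far = 13
Position 4 (value 9): max_ending_here = 10, max_so_far = 13
Position 5 (value 20): max_ending_here = 30, max_so_far = 30
Position 6 (value -14): max_ending_here = 16, max_so_far = 30
Position 7 (value -16): max_ending_here = 0, max_so_far = 30
Position 8 (value -14): max_ending_here = -14, max_so_far = 30
Position 9 (value -8): max_ending_here = -8, max_so_far = 30

Maximum subarray: [11, 2, -9, -3, 9, 20]
Maximum sum: 30

The maximum subarray is [11, 2, -9, -3, 9, 20] with sum 30. This subarray runs from index 0 to index 5.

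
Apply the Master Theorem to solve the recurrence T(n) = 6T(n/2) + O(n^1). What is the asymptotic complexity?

Master Theorem for T(n) = 6T(n/2) + O(n^1):

a = 6, b = 2, c = 1
log_b(a) = log_2(6) = 2.5850

Case 1: c = 1 < log_2(6) = 2.5850
T(n) = O(n^(log_2 6))

For T(n) = 6T(n/2) + O(n^1): log_2(6) = 2.5850. This is Case 1 of the Master Theorem (c < log_b(a), work dominated by leaves), giving O(n^(log_2 6)).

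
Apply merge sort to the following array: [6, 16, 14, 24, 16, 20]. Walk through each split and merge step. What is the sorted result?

Merge sort trace:

Split: [6, 16, 14, 24, 16, 20] -> [6, 16, 14] and [24, 16, 20]
  Split: [6, 16, 14] -> [6] and [16, 14]
    Split: [16, 14] -> [16] and [14]
    Merge: [16] + [14] -> [14, 16]
  Merge: [6] + [14, 16] -> [6, 14, 16]
  Split: [24, 16, 20] -> [24] and [16, 20]
    Split: [16, 20] -> [16] and [20]
    Merge: [16] + [20] -> [16, 20]
  Merge: [24] + [16, 20] -> [16, 20, 24]
Merge: [6, 14, 16] + [16, 20, 24] -> [6, 14, 16, 16, 20, 24]

Final sorted array: [6, 14, 16, 16, 20, 24]

The merge sort proceeds by recursively splitting the array and merging sorted halves.
After all merges, the sorted array is [6, 14, 16, 16, 20, 24].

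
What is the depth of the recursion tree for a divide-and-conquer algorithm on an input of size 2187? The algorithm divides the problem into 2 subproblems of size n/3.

For divide and conquer with division factor 3:

Problem sizes at each level:
Level 0: 2187
Level 1: 729
Level 2: 243
Level 3: 81
Level 4: 27
Level 5: 9
Level 6: 3
Level 7: 1

The root is level 0 and the size-1 base case is level 7 (the tree spans levels 0 through 7, i.e. 8 levels counting the root), so the depth is the number of divisions: log_3(2187) = 7

The recursion tree depth is log_3(2187) = 7. At each level, the problem size is divided by 3, so it takes 7 divisions to reduce to a base case of size 1. The algorithm makes 2 recursive calls at each level.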